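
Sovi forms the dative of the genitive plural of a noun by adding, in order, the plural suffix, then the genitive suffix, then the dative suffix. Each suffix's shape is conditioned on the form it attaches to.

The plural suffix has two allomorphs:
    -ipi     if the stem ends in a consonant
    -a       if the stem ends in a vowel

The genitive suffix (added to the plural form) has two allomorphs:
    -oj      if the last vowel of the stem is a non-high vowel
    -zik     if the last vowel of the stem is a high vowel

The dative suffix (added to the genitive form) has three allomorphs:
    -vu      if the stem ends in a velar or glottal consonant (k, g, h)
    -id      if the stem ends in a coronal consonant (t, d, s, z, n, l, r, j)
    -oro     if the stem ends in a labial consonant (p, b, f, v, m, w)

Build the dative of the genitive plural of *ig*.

The final sound of *ig* is /g/, which is a consonant, so the plural suffix is -ipi, giving *igipi*.
The plural form *igipi*: last vowel = /i/, a high vowel → -zik → *igipizik*.
The final consonant of the genitive form *igipizik* is /k/, which is velar/glottal, so the dative suffix is -vu, giving *igipizikvu*.

igipizikvu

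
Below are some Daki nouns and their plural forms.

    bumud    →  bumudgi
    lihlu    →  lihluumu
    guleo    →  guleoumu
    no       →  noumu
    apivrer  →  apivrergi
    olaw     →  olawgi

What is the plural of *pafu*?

pafuumu

Looking at the final sound of each stem: -gi when the stem ends in a consonant (*bumud*, *apivrer*, *olaw*); -umu when the stem ends in a vowel (*lihlu*, *guleo*, *no*).
*pafu*: final sound = /u/, a vowel → -umu → *pafuumu*.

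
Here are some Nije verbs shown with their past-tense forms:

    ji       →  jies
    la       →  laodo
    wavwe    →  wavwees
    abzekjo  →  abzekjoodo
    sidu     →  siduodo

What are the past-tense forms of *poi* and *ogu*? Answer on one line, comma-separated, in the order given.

poies, oguodo

Looking at the last vowel of each stem: -es when the last vowel of the stem is a front vowel (*ji*, *wavwe*); -odo when the last vowel of the stem is a back vowel (*la*, *abzekjo*, *sidu*).
The last vowel of *poi* is /i/, which is a front vowel, so the suffix is -es, giving *poies*.
*ogu* — last vowel /u/ (a back vowel) → -odo → *oguodo*.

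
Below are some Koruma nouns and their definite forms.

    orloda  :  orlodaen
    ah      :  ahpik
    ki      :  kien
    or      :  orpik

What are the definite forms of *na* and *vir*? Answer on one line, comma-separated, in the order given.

The alternation tracks the final sound of the stem — -pik when the stem ends in a consonant (*ah*, *or*); -en when the stem ends in a vowel (*orloda*, *ki*).
Since the final sound of *na* is /a/ (a vowel), it takes -en, giving *naen*.
*vir* — final sound /r/ (a consonant) → -pik → *virpik*.

naen, virpik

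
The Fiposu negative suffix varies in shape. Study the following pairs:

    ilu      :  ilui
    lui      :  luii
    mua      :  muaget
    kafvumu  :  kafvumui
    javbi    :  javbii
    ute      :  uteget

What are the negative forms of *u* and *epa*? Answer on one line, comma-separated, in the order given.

ui, epaget

The alternation tracks the last vowel of the stem — -i when the last vowel of the stem is a high vowel (*ilu*, *lui*, *kafvumu*, *javbi*); -get when the last vowel of the stem is a non-high vowel (*mua*, *ute*).
Since the last vowel of *u* is /u/ (a high vowel), it takes -i, giving *ui*.
The last vowel of *epa* is /a/, which is a non-high vowel, so the suffix is -get, giving *epaget*.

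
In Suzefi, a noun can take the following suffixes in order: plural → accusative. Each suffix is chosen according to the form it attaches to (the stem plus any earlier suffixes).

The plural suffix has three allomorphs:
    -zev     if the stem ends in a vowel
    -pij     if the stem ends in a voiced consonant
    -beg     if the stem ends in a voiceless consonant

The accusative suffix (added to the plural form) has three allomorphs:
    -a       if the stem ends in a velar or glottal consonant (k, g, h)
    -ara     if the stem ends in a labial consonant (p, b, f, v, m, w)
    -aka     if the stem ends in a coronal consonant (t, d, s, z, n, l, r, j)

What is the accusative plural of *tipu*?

*tipu*: final sound = /u/, a vowel → -zev → *tipuzev*.
Since the final consonant of the plural form *tipuzev* is /v/ (labial), it takes -ara, giving *tipuzevara*.

tipuzevara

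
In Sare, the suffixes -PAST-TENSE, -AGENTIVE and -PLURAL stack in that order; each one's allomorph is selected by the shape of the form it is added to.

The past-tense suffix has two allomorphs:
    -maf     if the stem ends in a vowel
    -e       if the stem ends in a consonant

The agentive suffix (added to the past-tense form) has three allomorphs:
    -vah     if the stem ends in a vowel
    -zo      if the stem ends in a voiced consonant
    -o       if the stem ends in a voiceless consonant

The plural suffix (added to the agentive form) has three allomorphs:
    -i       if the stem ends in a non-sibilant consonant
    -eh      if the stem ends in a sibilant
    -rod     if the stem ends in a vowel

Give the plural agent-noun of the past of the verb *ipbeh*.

ipbehevahi

The final sound of *ipbeh* is /h/, which is a consonant, so the past-tense suffix is -e, giving *ipbehe*.
The final sound of the past-tense form *ipbehe* is /e/, which is a vowel, so the agentive suffix is -vah, giving *ipbehevah*.
The agentive form *ipbehevah*: final sound = /h/, a non-sibilant consonant → -i → *ipbehevahi*.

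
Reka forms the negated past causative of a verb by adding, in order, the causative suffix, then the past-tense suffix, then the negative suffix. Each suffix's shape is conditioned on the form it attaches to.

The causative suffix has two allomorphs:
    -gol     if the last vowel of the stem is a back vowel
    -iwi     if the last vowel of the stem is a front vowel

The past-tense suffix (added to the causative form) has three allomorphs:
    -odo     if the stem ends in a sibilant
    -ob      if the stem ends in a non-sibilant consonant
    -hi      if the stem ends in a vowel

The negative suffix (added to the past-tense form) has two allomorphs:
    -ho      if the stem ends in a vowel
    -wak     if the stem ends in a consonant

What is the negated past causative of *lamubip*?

*lamubip* — last vowel /i/ (a front vowel) → -iwi → *lamubipiwi*.
The causative form *lamubipiwi* — final sound /i/ (a vowel) → -hi → *lamubipiwihi*.
The past-tense form *lamubipiwihi*: final sound = /i/, a vowel → -ho → *lamubipiwihiho*.

lamubipiwihiho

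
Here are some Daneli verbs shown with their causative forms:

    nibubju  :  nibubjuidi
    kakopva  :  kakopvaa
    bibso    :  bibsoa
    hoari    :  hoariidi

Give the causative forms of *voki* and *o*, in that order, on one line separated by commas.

vokiidi, oa

Looking at the last vowel of each stem: -idi when the last vowel of the stem is a high vowel (*nibubju*, *hoari*); -a when the last vowel of the stem is a non-high vowel (*kakopva*, *bibso*).
*voki* — last vowel /i/ (a high vowel) → -idi → *vokiidi*.
*o* — last vowel /o/ (a non-high vowel) → -a → *oa*.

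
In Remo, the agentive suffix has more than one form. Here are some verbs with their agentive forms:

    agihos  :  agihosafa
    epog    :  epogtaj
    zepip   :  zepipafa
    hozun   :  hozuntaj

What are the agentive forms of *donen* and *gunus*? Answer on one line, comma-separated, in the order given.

The pattern is voicing of the final consonant: -afa when the stem ends in a voiceless consonant (*agihos*, *zepip*); -taj when the stem ends in a voiced consonant (*epog*, *hozun*).
*donen* — final consonant /n/ (voiced) → -taj → *donentaj*.
*gunus*: final consonant = /s/, voiceless → -afa → *gunusafa*.

donentaj, gunusafa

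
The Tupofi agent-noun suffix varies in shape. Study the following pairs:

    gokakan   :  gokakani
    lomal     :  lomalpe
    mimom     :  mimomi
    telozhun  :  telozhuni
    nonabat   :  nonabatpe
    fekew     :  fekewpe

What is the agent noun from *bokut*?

The suffix is conditioned by the final consonant: -i when the stem ends in a nasal (*gokakan*, *mimom*, *telozhun*); -pe when the stem ends in a non-nasal consonant (*lomal*, *nonabat*, *fekew*).
*bokut*: final consonant = /t/, non-nasal → -pe → *bokutpe*.

bokutpe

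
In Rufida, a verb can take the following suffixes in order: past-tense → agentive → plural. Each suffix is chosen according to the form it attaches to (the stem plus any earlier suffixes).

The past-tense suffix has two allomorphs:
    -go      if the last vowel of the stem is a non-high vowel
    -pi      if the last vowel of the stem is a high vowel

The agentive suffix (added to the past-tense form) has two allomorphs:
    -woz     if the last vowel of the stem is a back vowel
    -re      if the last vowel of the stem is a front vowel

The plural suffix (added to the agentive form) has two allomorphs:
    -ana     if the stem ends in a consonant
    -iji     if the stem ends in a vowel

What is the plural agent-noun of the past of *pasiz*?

pasizpireiji

Since the last vowel of *pasiz* is /i/ (a high vowel), it takes -pi, giving *pasizpi*.
Since the last vowel of the past-tense form *pasizpi* is /i/ (a front vowel), it takes -re, giving *pasizpire*.
Since the final sound of the agentive form *pasizpire* is /e/ (a vowel), it takes -iji, giving *pasizpireiji*.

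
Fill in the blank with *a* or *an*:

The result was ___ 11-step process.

The indefinite article is chosen by the initial *sound* of the following word, not its spelling.
The number *11* is spoken "eleven", beginning with /ɪˈlɛvən/ — a vowel sound.
So the article is *an*: The result was an 11-step process.

an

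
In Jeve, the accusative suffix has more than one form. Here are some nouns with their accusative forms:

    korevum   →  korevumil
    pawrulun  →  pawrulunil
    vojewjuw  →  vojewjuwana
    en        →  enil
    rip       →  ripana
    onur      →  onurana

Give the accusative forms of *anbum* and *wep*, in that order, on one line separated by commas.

The suffix is conditioned by the final consonant: -il when the stem ends in a nasal (*korevum*, *pawrulun*, *en*); -ana when the stem ends in a non-nasal consonant (*vojewjuw*, *rip*, *onur*).
*anbum* — final consonant /m/ (a nasal) → -il → *anbumil*.
*wep* — final consonant /p/ (non-nasal) → -ana → *wepana*.

anbumil, wepana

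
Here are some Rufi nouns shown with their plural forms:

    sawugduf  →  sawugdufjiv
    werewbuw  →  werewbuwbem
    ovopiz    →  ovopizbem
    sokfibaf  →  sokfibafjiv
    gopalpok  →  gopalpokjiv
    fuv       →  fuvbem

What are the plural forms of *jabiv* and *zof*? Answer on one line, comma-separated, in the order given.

The suffix is conditioned by the final consonant: -jiv when the stem ends in a voiceless consonant (*sawugduf*, *sokfibaf*, *gopalpok*); -bem when the stem ends in a voiced consonant (*werewbuw*, *ovopiz*, *fuv*).
*jabiv* — final consonant /v/ (voiced) → -bem → *jabivbem*.
*zof*: final consonant = /f/, voiceless → -jiv → *zofjiv*.

jabivbem, zofjiv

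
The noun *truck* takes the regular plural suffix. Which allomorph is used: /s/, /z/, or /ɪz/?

The stem *truck* ends in a voiceless non-sibilant consonant.
The plural suffix surfaces as /ɪz/ after sibilants, /s/ after other voiceless consonants, and /z/ after other voiced sounds.
So the plural -s on *truck* is pronounced /s/.

/s/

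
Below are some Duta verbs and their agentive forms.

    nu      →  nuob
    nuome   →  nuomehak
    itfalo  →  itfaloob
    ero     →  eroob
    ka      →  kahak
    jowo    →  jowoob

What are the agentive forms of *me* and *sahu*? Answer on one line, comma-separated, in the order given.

The pattern is rounding harmony: -ob when the last vowel of the stem is a rounded vowel (*nu*, *itfalo*, *ero*, *jowo*); -hak when the last vowel of the stem is an unrounded vowel (*nuome*, *ka*).
Since the last vowel of *me* is /e/ (an unrounded vowel), it takes -hak, giving *mehak*.
*sahu*: last vowel = /u/, a rounded vowel → -ob → *sahuob*.

mehak, sahuob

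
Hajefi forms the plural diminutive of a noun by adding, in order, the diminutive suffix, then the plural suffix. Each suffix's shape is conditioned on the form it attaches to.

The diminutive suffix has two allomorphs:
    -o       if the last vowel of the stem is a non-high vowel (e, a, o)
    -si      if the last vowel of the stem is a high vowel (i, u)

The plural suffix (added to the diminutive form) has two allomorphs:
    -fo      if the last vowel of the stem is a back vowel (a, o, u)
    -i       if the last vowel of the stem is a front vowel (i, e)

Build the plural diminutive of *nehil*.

nehilsii

*nehil*: last vowel = /i/, a high vowel → -si → *nehilsi*.
Since the last vowel of the diminutive form *nehilsi* is /i/ (a front vowel), it takes -i, giving *nehilsii*.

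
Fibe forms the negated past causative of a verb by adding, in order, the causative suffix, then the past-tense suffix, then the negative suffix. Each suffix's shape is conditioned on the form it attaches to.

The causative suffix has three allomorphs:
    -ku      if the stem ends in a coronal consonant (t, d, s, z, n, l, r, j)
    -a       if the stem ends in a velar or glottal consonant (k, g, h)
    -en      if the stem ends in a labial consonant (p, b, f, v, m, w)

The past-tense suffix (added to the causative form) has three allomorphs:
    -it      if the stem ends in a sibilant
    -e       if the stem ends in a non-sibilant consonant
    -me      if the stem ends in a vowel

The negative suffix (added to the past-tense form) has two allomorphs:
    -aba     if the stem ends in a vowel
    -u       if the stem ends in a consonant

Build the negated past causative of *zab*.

zabeneaba

Since the final consonant of *zab* is /b/ (labial), it takes -en, giving *zaben*.
The final sound of the causative form *zaben* is /n/, which is a non-sibilant consonant, so the past-tense suffix is -e, giving *zabene*.
The past-tense form *zabene* — final sound /e/ (a vowel) → -aba → *zabeneaba*.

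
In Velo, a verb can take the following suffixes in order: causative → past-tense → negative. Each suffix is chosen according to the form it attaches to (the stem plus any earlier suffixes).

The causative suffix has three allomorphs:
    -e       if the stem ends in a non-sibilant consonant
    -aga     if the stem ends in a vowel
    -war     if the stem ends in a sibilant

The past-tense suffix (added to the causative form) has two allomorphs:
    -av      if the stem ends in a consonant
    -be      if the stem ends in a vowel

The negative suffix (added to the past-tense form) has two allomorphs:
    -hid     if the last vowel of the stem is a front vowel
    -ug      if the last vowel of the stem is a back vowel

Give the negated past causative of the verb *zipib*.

The final sound of *zipib* is /b/, which is a non-sibilant consonant, so the causative suffix is -e, giving *zipibe*.
Since the final sound of the causative form *zipibe* is /e/ (a vowel), it takes -be, giving *zipibebe*.
The past-tense form *zipibebe* — last vowel /e/ (a front vowel) → -hid → *zipibebehid*.

zipibebehid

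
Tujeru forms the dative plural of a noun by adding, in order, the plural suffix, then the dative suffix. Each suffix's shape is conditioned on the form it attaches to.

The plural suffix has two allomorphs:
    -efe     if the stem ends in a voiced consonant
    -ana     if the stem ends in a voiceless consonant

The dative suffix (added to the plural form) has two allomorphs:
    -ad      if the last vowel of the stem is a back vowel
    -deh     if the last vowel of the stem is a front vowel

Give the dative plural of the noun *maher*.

The final consonant of *maher* is /r/, which is voiced, so the plural suffix is -efe, giving *maherefe*.
The plural form *maherefe*: last vowel = /e/, a front vowel → -deh → *maherefedeh*.

maherefedeh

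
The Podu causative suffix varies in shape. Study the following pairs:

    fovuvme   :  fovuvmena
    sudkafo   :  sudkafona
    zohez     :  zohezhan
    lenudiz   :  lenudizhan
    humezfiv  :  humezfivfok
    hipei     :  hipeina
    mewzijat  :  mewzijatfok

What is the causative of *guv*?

Looking at the final sound of each stem: -han when the stem ends in a sibilant (*zohez*, *lenudiz*); -fok when the stem ends in a non-sibilant consonant (*humezfiv*, *mewzijat*); -na when the stem ends in a vowel (*fovuvme*, *sudkafo*, *hipei*).
The final sound of *guv* is /v/, which is a non-sibilant consonant, so the suffix is -fok, giving *guvfok*.

guvfok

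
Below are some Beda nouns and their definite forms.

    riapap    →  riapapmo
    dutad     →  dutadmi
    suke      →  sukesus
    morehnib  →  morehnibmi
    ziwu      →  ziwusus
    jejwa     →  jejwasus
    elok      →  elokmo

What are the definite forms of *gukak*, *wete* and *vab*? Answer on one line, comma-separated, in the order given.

gukakmo, wetesus, vabmi

Looking at the final sound of each stem: -mo when the stem ends in a voiceless consonant (*riapap*, *elok*); -mi when the stem ends in a voiced consonant (*dutad*, *morehnib*); -sus when the stem ends in a vowel (*suke*, *ziwu*, *jejwa*).
Since the final sound of *gukak* is /k/ (a voiceless consonant), it takes -mo, giving *gukakmo*.
*wete*: final sound = /e/, a vowel → -sus → *wetesus*.
Since the final sound of *vab* is /b/ (a voiced consonant), it takes -mi, giving *vabmi*.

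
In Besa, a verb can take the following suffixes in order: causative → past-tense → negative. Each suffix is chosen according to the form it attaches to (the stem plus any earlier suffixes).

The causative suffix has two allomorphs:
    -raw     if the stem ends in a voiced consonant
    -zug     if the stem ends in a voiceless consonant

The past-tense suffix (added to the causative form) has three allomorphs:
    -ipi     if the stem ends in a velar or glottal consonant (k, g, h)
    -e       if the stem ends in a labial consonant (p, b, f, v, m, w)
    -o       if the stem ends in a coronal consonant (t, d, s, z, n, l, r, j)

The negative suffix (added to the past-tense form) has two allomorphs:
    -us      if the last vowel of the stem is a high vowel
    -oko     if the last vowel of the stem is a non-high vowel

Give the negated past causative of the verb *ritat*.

ritatzugipius

*ritat* — final consonant /t/ (voiceless) → -zug → *ritatzug*.
Since the final consonant of the causative form *ritatzug* is /g/ (velar/glottal), it takes -ipi, giving *ritatzugipi*.
Since the last vowel of the past-tense form *ritatzugipi* is /i/ (a high vowel), it takes -us, giving *ritatzugipius*.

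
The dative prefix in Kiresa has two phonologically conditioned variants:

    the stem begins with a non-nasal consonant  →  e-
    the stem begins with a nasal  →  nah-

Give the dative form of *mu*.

nahmu

The first consonant of *mu* is /m/, which is a nasal, so the prefix is nah-, giving *nahmu*.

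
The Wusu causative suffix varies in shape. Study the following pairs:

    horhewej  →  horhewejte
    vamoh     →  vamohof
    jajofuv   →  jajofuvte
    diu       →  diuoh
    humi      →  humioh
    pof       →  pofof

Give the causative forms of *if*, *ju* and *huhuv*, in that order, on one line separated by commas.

The suffix is conditioned by the final sound: -of when the stem ends in a voiceless consonant (*vamoh*, *pof*); -te when the stem ends in a voiced consonant (*horhewej*, *jajofuv*); -oh when the stem ends in a vowel (*diu*, *humi*).
Since the final sound of *if* is /f/ (a voiceless consonant), it takes -of, giving *ifof*.
*ju*: final sound = /u/, a vowel → -oh → *juoh*.
*huhuv*: final sound = /v/, a voiced consonant → -te → *huhuvte*.

ifof, juoh, huhuvte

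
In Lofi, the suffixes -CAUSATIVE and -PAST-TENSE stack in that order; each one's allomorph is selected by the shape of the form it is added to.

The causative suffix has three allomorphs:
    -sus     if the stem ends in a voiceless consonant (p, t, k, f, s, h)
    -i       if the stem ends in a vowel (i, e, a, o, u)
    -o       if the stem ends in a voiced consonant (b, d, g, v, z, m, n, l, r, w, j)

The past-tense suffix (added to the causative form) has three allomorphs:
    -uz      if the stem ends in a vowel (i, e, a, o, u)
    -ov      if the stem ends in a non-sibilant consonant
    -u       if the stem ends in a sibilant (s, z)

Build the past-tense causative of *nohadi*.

nohadiiuz

*nohadi* — final sound /i/ (a vowel) → -i → *nohadii*.
Since the final sound of the causative form *nohadii* is /i/ (a vowel), it takes -uz, giving *nohadiiuz*.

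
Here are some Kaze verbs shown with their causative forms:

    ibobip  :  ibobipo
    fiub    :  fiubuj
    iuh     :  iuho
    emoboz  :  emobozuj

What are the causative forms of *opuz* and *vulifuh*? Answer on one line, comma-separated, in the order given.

The alternation tracks the final consonant of the stem — -o when the stem ends in a voiceless consonant (*ibobip*, *iuh*); -uj when the stem ends in a voiced consonant (*fiub*, *emoboz*).
Since the final consonant of *opuz* is /z/ (voiced), it takes -uj, giving *opuzuj*.
*vulifuh* — final consonant /h/ (voiceless) → -o → *vulifuho*.

opuzuj, vulifuho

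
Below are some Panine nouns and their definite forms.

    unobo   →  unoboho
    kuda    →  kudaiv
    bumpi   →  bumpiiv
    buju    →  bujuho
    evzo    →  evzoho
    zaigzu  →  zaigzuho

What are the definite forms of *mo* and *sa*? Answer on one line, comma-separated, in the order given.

The alternation tracks the last vowel of the stem — -ho when the last vowel of the stem is a rounded vowel (*unobo*, *buju*, *evzo*, *zaigzu*); -iv when the last vowel of the stem is an unrounded vowel (*kuda*, *bumpi*).
Since the last vowel of *mo* is /o/ (a rounded vowel), it takes -ho, giving *moho*.
The last vowel of *sa* is /a/, which is an unrounded vowel, so the suffix is -iv, giving *saiv*.

moho, saiv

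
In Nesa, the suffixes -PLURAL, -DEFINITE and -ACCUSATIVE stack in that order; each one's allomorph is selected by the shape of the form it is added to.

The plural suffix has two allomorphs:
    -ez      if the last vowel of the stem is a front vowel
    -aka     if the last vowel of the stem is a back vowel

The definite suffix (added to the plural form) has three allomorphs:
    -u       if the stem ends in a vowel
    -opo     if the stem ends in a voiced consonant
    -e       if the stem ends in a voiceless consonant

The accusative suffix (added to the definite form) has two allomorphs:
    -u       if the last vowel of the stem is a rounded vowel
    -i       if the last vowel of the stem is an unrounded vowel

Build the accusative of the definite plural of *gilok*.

Since the last vowel of *gilok* is /o/ (a back vowel), it takes -aka, giving *gilokaka*.
The plural form *gilokaka*: final sound = /a/, a vowel → -u → *gilokakau*.
The last vowel of the definite form *gilokakau* is /u/, which is a rounded vowel, so the accusative suffix is -u, giving *gilokakauu*.

gilokakauu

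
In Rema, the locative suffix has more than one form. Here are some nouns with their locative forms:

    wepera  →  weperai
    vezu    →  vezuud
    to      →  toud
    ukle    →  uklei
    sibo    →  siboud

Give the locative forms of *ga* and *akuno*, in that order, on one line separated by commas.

gai, akunoud

The alternation tracks the last vowel of the stem — -ud when the last vowel of the stem is a rounded vowel (*vezu*, *to*, *sibo*); -i when the last vowel of the stem is an unrounded vowel (*wepera*, *ukle*).
The last vowel of *ga* is /a/, which is an unrounded vowel, so the suffix is -i, giving *gai*.
The last vowel of *akuno* is /o/, which is a rounded vowel, so the suffix is -ud, giving *akunoud*.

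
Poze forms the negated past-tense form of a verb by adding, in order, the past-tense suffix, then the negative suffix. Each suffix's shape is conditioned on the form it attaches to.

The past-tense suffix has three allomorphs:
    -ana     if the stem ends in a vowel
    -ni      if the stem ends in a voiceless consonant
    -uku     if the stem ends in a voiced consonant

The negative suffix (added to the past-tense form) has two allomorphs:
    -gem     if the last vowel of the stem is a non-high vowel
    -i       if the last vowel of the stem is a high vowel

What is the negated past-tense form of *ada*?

*ada*: final sound = /a/, a vowel → -ana → *adaana*.
The past-tense form *adaana* — last vowel /a/ (a non-high vowel) → -gem → *adaanagem*.

adaanagem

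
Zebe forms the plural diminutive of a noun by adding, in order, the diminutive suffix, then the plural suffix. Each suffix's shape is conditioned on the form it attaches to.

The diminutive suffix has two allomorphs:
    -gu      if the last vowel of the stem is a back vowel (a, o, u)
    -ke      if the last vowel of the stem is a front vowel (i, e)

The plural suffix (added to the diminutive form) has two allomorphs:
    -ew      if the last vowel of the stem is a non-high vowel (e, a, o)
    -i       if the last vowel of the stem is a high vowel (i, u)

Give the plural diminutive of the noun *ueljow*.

ueljowgui

*ueljow*: last vowel = /o/, a back vowel → -gu → *ueljowgu*.
The diminutive form *ueljowgu* — last vowel /u/ (a high vowel) → -i → *ueljowgui*.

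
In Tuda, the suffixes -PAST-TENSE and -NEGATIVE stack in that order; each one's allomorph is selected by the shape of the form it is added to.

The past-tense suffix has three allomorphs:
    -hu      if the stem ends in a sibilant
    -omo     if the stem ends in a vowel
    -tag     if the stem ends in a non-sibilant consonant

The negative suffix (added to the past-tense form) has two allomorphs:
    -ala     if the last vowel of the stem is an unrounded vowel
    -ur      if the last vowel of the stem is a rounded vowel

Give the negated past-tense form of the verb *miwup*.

miwuptagala

Since the final sound of *miwup* is /p/ (a non-sibilant consonant), it takes -tag, giving *miwuptag*.
The last vowel of the past-tense form *miwuptag* is /a/, which is an unrounded vowel, so the negative suffix is -ala, giving *miwuptagala*.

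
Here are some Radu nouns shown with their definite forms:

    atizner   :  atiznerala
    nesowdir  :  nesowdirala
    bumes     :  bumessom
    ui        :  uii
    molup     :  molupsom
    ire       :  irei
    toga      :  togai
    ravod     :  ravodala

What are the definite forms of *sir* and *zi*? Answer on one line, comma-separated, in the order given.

sirala, zii

The suffix is conditioned by the final sound: -som when the stem ends in a voiceless consonant (*bumes*, *molup*); -ala when the stem ends in a voiced consonant (*atizner*, *nesowdir*, *ravod*); -i when the stem ends in a vowel (*ui*, *ire*, *toga*).
The final sound of *sir* is /r/, which is a voiced consonant, so the suffix is -ala, giving *sirala*.
The final sound of *zi* is /i/, which is a vowel, so the suffix is -i, giving *zii*.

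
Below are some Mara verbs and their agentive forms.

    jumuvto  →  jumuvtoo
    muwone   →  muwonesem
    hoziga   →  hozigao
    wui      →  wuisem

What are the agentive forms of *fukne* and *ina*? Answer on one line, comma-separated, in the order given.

The alternation tracks the last vowel of the stem — -sem when the last vowel of the stem is a front vowel (*muwone*, *wui*); -o when the last vowel of the stem is a back vowel (*jumuvto*, *hoziga*).
*fukne*: last vowel = /e/, a front vowel → -sem → *fuknesem*.
The last vowel of *ina* is /a/, which is a back vowel, so the suffix is -o, giving *inao*.

fuknesem, inao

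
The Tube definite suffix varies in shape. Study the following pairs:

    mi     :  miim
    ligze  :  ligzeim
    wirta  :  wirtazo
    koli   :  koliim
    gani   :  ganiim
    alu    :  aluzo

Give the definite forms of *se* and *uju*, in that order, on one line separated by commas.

seim, ujuzo

The alternation tracks the last vowel of the stem — -im when the last vowel of the stem is a front vowel (*mi*, *ligze*, *koli*, *gani*); -zo when the last vowel of the stem is a back vowel (*wirta*, *alu*).
The last vowel of *se* is /e/, which is a front vowel, so the suffix is -im, giving *seim*.
The last vowel of *uju* is /u/, which is a back vowel, so the suffix is -zo, giving *ujuzo*.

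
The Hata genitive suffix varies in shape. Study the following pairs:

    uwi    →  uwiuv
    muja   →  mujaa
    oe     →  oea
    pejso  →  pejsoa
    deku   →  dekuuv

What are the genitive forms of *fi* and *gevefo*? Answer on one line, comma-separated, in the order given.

fiuv, gevefoa

The suffix is conditioned by the last vowel: -uv when the last vowel of the stem is a high vowel (*uwi*, *deku*); -a when the last vowel of the stem is a non-high vowel (*muja*, *oe*, *pejso*).
*fi*: last vowel = /i/, a high vowel → -uv → *fiuv*.
*gevefo*: last vowel = /o/, a non-high vowel → -a → *gevefoa*.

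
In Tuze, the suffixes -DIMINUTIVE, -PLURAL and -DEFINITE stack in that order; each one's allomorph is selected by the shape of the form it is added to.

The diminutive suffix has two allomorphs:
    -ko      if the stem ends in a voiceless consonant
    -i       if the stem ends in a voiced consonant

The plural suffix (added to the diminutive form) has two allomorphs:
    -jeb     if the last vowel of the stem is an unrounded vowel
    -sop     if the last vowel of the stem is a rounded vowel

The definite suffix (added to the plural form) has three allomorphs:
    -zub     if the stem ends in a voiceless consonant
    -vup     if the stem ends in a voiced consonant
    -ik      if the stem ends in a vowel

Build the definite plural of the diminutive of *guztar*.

guztarijebvup

*guztar*: final consonant = /r/, voiced → -i → *guztari*.
Since the last vowel of the diminutive form *guztari* is /i/ (an unrounded vowel), it takes -jeb, giving *guztarijeb*.
Since the final sound of the plural form *guztarijeb* is /b/ (a voiced consonant), it takes -vup, giving *guztarijebvup*.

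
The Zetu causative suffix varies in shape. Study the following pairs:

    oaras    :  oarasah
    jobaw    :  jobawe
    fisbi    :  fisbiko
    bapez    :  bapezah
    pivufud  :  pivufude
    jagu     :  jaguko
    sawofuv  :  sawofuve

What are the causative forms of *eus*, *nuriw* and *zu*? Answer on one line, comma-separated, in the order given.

The alternation tracks the final sound of the stem — -ah when the stem ends in a sibilant (*oaras*, *bapez*); -e when the stem ends in a non-sibilant consonant (*jobaw*, *pivufud*, *sawofuv*); -ko when the stem ends in a vowel (*fisbi*, *jagu*).
Since the final sound of *eus* is /s/ (a sibilant), it takes -ah, giving *eusah*.
*nuriw*: final sound = /w/, a non-sibilant consonant → -e → *nuriwe*.
The final sound of *zu* is /u/, which is a vowel, so the suffix is -ko, giving *zuko*.

eusah, nuriwe, zuko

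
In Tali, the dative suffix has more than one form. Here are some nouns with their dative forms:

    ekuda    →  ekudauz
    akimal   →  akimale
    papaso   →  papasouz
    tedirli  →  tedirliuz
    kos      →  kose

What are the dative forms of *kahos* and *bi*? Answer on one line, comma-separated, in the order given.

kahose, biuz

The alternation tracks the final sound of the stem — -e when the stem ends in a consonant (*akimal*, *kos*); -uz when the stem ends in a vowel (*ekuda*, *papaso*, *tedirli*).
Since the final sound of *kahos* is /s/ (a consonant), it takes -e, giving *kahose*.
*bi*: final sound = /i/, a vowel → -uz → *biuz*.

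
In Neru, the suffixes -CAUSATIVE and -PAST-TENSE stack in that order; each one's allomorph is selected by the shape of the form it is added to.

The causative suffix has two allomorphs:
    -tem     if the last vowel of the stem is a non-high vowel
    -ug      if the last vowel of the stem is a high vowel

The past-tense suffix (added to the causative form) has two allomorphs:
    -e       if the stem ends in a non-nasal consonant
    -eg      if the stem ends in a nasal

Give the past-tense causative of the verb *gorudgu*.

*gorudgu*: last vowel = /u/, a high vowel → -ug → *gorudguug*.
The causative form *gorudguug* — final consonant /g/ (non-nasal) → -e → *gorudguuge*.

gorudguuge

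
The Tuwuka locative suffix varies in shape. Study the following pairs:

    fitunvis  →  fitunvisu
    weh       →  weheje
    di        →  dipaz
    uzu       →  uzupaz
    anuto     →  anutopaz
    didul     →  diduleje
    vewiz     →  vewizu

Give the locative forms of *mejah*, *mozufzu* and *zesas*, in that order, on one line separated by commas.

mejaheje, mozufzupaz, zesasu

Looking at the final sound of each stem: -u when the stem ends in a sibilant (*fitunvis*, *vewiz*); -eje when the stem ends in a non-sibilant consonant (*weh*, *didul*); -paz when the stem ends in a vowel (*di*, *uzu*, *anuto*).
The final sound of *mejah* is /h/, which is a non-sibilant consonant, so the suffix is -eje, giving *mejaheje*.
Since the final sound of *mozufzu* is /u/ (a vowel), it takes -paz, giving *mozufzupaz*.
*zesas*: final sound = /s/, a sibilant → -u → *zesasu*.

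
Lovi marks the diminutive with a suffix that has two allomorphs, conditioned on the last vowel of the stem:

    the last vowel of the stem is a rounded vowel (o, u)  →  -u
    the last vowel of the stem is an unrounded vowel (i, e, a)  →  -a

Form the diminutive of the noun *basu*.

The last vowel of *basu* is /u/, which is a rounded vowel, so the suffix is -u, giving *basuu*.

basuu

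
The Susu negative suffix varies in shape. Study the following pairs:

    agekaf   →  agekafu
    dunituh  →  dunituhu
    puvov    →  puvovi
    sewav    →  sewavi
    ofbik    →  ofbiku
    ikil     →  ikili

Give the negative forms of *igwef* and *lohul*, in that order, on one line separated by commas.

igwefu, lohuli

The pattern is voicing of the final consonant: -u when the stem ends in a voiceless consonant (*agekaf*, *dunituh*, *ofbik*); -i when the stem ends in a voiced consonant (*puvov*, *sewav*, *ikil*).
The final consonant of *igwef* is /f/, which is voiceless, so the suffix is -u, giving *igwefu*.
Since the final consonant of *lohul* is /l/ (voiced), it takes -i, giving *lohuli*.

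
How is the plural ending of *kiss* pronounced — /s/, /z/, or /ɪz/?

/ɪz/

The stem *kiss* ends in a sibilant (/s, z, ʃ, ʒ, tʃ, dʒ/).
The plural suffix surfaces as /ɪz/ after sibilants, /s/ after other voiceless consonants, and /z/ after other voiced sounds.
So the plural -s on *kiss* is pronounced /ɪz/.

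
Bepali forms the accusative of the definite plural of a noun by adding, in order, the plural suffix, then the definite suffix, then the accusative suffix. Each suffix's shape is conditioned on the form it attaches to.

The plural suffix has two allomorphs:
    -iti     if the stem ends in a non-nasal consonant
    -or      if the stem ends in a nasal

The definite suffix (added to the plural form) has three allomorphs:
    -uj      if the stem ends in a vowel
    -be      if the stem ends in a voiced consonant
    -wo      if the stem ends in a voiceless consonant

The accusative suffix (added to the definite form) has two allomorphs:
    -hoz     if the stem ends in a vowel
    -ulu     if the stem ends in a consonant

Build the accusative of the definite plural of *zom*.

zomorbehoz

The final consonant of *zom* is /m/, which is a nasal, so the plural suffix is -or, giving *zomor*.
Since the final sound of the plural form *zomor* is /r/ (a voiced consonant), it takes -be, giving *zomorbe*.
Since the final sound of the definite form *zomorbe* is /e/ (a vowel), it takes -hoz, giving *zomorbehoz*.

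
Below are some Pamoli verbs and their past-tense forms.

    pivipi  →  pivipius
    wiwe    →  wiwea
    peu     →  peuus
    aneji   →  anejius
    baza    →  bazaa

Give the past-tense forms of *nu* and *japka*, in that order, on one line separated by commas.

The alternation tracks the last vowel of the stem — -us when the last vowel of the stem is a high vowel (*pivipi*, *peu*, *aneji*); -a when the last vowel of the stem is a non-high vowel (*wiwe*, *baza*).
*nu*: last vowel = /u/, a high vowel → -us → *nuus*.
The last vowel of *japka* is /a/, which is a non-high vowel, so the suffix is -a, giving *japkaa*.

nuus, japkaa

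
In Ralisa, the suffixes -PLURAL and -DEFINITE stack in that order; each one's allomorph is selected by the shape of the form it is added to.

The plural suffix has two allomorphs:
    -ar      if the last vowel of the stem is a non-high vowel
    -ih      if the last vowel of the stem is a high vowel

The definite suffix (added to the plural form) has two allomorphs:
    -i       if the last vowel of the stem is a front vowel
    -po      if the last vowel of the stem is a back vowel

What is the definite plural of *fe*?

fearpo

Since the last vowel of *fe* is /e/ (a non-high vowel), it takes -ar, giving *fear*.
The last vowel of the plural form *fear* is /a/, which is a back vowel, so the definite suffix is -po, giving *fearpo*.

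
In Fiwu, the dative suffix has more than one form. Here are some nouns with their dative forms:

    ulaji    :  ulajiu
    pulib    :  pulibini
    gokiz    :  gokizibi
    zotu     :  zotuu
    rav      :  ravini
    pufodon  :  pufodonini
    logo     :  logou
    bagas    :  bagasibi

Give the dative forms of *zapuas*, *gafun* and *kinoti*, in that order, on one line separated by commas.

zapuasibi, gafunini, kinotiu

Looking at the final sound of each stem: -ibi when the stem ends in a sibilant (*gokiz*, *bagas*); -ini when the stem ends in a non-sibilant consonant (*pulib*, *rav*, *pufodon*); -u when the stem ends in a vowel (*ulaji*, *zotu*, *logo*).
The final sound of *zapuas* is /s/, which is a sibilant, so the suffix is -ibi, giving *zapuasibi*.
*gafun*: final sound = /n/, a non-sibilant consonant → -ini → *gafunini*.
The final sound of *kinoti* is /i/, which is a vowel, so the suffix is -u, giving *kinotiu*.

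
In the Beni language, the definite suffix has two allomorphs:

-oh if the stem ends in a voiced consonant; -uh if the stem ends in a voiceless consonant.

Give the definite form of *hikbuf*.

hikbufuh

Since the final consonant of *hikbuf* is /f/ (voiceless), it takes -uh, giving *hikbufuh*.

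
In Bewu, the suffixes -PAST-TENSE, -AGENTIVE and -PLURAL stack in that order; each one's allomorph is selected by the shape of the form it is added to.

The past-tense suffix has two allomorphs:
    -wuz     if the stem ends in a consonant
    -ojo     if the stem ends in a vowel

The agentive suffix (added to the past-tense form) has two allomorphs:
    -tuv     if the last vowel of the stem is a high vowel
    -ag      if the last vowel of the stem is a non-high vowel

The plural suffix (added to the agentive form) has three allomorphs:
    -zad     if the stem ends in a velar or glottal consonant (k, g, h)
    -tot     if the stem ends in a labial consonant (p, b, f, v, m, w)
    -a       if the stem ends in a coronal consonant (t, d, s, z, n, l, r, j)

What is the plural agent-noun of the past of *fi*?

Since the final sound of *fi* is /i/ (a vowel), it takes -ojo, giving *fiojo*.
Since the last vowel of the past-tense form *fiojo* is /o/ (a non-high vowel), it takes -ag, giving *fiojoag*.
The final consonant of the agentive form *fiojoag* is /g/, which is velar/glottal, so the plural suffix is -zad, giving *fiojoagzad*.

fiojoagzad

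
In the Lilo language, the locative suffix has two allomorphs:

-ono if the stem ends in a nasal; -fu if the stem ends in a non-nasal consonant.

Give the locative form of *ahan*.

ahanono

The final consonant of *ahan* is /n/, which is a nasal, so the suffix is -ono, giving *ahanono*.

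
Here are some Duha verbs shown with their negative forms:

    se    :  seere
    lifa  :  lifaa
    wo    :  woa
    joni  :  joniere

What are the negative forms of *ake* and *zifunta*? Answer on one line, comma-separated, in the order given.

The suffix is conditioned by the last vowel: -ere when the last vowel of the stem is a front vowel (*se*, *joni*); -a when the last vowel of the stem is a back vowel (*lifa*, *wo*).
*ake*: last vowel = /e/, a front vowel → -ere → *akeere*.
Since the last vowel of *zifunta* is /a/ (a back vowel), it takes -a, giving *zifuntaa*.

akeere, zifuntaa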